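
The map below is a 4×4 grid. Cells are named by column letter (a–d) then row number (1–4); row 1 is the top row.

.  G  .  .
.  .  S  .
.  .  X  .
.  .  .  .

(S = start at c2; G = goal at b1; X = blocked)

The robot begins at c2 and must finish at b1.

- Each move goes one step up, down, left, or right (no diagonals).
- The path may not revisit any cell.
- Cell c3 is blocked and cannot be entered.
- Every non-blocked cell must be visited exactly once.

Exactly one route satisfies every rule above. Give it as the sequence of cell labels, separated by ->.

c2 -> c1 -> d1 -> d2 -> d3 -> d4 -> c4 -> b4 -> a4 -> a3 -> b3 -> b2 -> a2 -> a1 -> b1

Need to visit all 15 open cells exactly once, starting at c2 and ending at b1.
Cell d1 has only two open neighbours (d2 and c1), so the path must pass straight through it: one of those is the cell it's entered from and the other is where it exits.
Route from c2: up to c1, right to d1, 3× down (reaching d4), 3× left (reaching a4), up to a3, right to b3, up to b2, left to a2, up to a1, right to b1 — 14 moves in all.
Check: all 15 open cells covered.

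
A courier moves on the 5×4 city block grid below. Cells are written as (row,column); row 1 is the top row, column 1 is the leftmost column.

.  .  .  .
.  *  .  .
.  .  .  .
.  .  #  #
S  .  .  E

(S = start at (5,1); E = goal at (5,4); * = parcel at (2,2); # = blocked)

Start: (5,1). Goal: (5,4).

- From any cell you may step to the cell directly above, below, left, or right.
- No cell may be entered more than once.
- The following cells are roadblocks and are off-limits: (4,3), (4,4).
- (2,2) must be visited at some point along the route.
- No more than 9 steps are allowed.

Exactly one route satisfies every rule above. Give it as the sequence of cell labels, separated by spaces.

The budget equals the shortest possible length, so every move has to be on a shortest route through the required cells.
Route from (5,1): up 3 to (2,1), right 1 to (2,2), down 3 to (5,2), right 2 to (5,4) — 9 moves in all.
Check: all required cells visited; 9 ≤ 9 moves.

(5,1) (4,1) (3,1) (2,1) (2,2) (3,2) (4,2) (5,2) (5,3) (5,4)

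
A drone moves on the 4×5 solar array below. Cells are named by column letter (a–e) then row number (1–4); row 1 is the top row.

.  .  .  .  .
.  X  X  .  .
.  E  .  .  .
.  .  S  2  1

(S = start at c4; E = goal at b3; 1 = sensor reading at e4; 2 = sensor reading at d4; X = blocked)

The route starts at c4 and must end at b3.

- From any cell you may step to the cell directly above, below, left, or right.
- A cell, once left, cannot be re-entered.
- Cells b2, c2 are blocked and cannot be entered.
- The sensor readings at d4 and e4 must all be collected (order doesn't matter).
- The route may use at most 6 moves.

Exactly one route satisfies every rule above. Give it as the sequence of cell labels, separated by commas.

The budget equals the shortest possible length, so every move has to be on a shortest route through the required cells.
Route from c4: 2× right (reaching e4), up to e3, 3× left (reaching b3) — 6 moves in all.
Check: all required cells visited; 6 ≤ 6 moves.

c4, d4, e4, e3, d3, c3, b3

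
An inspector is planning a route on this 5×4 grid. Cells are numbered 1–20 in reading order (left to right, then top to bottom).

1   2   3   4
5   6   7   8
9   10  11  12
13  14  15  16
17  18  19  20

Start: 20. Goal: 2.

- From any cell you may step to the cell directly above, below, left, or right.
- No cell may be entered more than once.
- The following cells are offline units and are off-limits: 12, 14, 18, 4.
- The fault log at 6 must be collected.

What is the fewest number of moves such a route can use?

Any route passes through 6 somewhere between 20 and 2. Summing Manhattan distances along the two legs (20 → 6 → 2) gives a lower bound of 5 + 1 = 6 moves.
A route of 6 moves achieves this: 20 → 16 → 15 → 11 → 7 → 6 → 2.
Since 6 matches the lower bound, it is optimal.

6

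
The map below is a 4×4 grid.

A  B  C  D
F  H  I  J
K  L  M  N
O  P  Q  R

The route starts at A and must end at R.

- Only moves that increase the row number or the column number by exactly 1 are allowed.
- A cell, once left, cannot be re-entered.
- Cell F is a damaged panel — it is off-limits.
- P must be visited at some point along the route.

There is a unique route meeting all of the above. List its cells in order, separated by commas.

Moves only go right or down, so the column and row indices never decrease.
Route from A: right to B, 3× down (reaching P), 2× right (reaching R) — 6 moves in all.
Check: all required cells visited.

A, B, H, L, P, Q, R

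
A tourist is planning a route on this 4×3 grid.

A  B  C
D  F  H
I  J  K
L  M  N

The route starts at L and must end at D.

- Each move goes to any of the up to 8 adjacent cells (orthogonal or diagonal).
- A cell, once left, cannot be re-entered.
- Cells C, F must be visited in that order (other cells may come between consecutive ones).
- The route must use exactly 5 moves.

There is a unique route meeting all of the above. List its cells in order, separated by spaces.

The waypoints must appear in the order C, F, with no cell reused.
Route from L: 2× up-right (reaching H), up to C, down-left to F, left to D — 5 moves in all.
Check: order respected (C at step 3, F at step 4); 5 moves as required.

L J H C F D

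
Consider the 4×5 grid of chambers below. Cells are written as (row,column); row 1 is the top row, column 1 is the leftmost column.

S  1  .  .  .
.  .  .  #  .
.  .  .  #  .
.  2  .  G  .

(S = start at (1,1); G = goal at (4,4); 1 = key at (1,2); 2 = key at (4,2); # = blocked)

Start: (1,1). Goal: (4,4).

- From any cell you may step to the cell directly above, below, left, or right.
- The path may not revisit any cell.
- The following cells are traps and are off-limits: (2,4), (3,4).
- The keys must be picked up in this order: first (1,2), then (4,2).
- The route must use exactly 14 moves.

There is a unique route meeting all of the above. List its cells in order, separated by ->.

(1,1) -> (1,2) -> (2,2) -> (3,2) -> (4,2) -> (4,3) -> (3,3) -> (2,3) -> (1,3) -> (1,4) -> (1,5) -> (2,5) -> (3,5) -> (4,5) -> (4,4)

The waypoints must appear in the order (1,2), (4,2), with no cell reused.
Route from (1,1): right 1 to (1,2), down 3 to (4,2), right 1 to (4,3), up 3 to (1,3), right 2 to (1,5), down 3 to (4,5), left 1 to (4,4) — 14 moves in all.
Check: order respected (1 at step 1, 2 at step 4); 14 moves as required.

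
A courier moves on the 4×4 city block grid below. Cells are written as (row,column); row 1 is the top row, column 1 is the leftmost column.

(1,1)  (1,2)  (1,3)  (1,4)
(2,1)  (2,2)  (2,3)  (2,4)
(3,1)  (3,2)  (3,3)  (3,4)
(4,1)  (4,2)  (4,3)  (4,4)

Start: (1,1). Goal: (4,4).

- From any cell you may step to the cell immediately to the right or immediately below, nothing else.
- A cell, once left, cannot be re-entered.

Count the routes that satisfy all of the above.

20

A right/down-only route from (1,1) to (4,4) makes exactly 3 down-moves and 3 right-moves in some order.
With no other constraints that would be C(6,3) = 20 routes.
That gives 20 routes.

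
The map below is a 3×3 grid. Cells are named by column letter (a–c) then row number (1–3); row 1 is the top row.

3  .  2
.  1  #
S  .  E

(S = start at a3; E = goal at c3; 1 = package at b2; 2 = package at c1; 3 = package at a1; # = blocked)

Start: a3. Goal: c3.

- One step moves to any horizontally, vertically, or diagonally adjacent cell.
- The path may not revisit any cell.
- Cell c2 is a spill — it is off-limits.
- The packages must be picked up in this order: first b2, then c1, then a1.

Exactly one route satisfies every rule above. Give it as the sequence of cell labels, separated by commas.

a3, b2, c1, b1, a1, a2, b3, c3

The waypoints must appear in the order b2, c1, a1, with no cell reused.
Route from a3: 2× up-right (reaching c1), 2× left (reaching a1), down to a2, down-right to b3, right to c3 — 7 moves in all.
Check: order respected (1 at step 1, 2 at step 2, 3 at step 4).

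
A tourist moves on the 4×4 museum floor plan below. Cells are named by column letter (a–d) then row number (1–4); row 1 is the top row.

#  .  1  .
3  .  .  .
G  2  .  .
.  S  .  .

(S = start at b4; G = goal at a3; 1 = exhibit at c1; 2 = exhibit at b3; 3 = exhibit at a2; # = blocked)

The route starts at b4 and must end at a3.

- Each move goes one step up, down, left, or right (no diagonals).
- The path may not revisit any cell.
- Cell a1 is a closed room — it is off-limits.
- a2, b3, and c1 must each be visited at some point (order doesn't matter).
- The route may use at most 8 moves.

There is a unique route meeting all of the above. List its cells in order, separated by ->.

Any route must reach a2, b3, and c1 and still end at a3 within 8 moves, so the order of the required stops is forced.
Route from b4: up to b3, right to c3, 2× up (reaching c1), left to b1, down to b2, left to a2, down to a3 — 8 moves in all.
Check: all required cells visited; 8 ≤ 8 moves.

b4 -> b3 -> c3 -> c2 -> c1 -> b1 -> b2 -> a2 -> a3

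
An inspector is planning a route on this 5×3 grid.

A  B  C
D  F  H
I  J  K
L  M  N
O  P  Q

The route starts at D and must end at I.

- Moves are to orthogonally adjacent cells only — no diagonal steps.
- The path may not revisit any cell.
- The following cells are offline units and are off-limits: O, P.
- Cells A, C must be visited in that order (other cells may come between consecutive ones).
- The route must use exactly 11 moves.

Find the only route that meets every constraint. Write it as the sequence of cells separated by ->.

D -> A -> B -> C -> H -> F -> J -> K -> N -> M -> L -> I

The waypoints must appear in the order A, C, with no cell reused.
Route from D: up to A, 2× right (reaching C), down to H, left to F, down to J, right to K, down to N, 2× left (reaching L), up to I — 11 moves in all.
Check: order respected (A at step 1, C at step 3); 11 moves as required.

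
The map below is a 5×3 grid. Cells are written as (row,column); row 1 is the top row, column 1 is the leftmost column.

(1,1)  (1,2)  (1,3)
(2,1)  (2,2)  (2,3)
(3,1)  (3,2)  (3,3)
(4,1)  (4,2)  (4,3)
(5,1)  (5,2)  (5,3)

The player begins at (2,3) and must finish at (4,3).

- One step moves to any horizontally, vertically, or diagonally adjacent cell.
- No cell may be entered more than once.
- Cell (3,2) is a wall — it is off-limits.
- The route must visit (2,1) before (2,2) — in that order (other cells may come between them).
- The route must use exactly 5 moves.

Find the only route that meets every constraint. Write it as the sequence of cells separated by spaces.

The waypoints must appear in the order (2,1), (2,2), with no cell reused.
Route from (2,3): up-left 1 to (1,2), down-left 1 to (2,1), right 1 to (2,2), down-right 1 to (3,3), down 1 to (4,3) — 5 moves in all.
Check: order respected ((2,1) at step 2, (2,2) at step 3); 5 moves as required.

(2,3) (1,2) (2,1) (2,2) (3,3) (4,3)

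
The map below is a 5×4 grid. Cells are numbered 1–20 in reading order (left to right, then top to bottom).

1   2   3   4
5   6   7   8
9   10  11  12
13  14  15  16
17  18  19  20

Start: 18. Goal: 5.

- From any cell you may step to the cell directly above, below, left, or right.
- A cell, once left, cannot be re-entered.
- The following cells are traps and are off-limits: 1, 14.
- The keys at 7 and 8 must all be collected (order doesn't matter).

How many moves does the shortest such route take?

8

Any route passes through 7 and 8 in some order between 18 and 5. Summing Manhattan distances along each leg and taking the cheapest ordering (18 → 7 → 8 → 5) gives a lower bound of 4 + 1 + 3 = 8 moves.
A route of 8 moves achieves this: 18 → 19 → 15 → 11 → 12 → 8 → 7 → 6 → 5.
Since 8 matches the lower bound, it is optimal.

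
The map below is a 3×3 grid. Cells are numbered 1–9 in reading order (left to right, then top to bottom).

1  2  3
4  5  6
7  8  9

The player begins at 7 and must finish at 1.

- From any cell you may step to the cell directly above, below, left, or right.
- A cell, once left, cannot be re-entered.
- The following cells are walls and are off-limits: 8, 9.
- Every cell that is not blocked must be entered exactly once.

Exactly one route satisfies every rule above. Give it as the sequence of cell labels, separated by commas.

Need to visit all 7 open cells exactly once, starting at 7 and ending at 1.
Route from 7: up to 4, 2× right (reaching 6), up to 3, 2× left (reaching 1) — 6 moves in all.
Check: all 7 open cells covered.

7, 4, 5, 6, 3, 2, 1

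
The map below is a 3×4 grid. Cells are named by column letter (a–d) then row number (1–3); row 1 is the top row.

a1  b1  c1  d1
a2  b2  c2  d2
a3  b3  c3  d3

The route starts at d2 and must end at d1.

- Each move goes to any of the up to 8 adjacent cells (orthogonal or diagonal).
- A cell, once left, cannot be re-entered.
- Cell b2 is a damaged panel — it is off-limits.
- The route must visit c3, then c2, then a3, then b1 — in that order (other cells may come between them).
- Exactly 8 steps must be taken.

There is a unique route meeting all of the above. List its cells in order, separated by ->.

The waypoints must appear in the order c3, c2, a3, b1, with no cell reused.
Route from d2: down-left to c3, up to c2, down-left to b3, left to a3, up to a2, up-right to b1, 2× right (reaching d1) — 8 moves in all.
Check: order respected (c3 at step 1, c2 at step 2, a3 at step 4, b1 at step 6); 8 moves as required.

d2 -> c3 -> c2 -> b3 -> a3 -> a2 -> b1 -> c1 -> d1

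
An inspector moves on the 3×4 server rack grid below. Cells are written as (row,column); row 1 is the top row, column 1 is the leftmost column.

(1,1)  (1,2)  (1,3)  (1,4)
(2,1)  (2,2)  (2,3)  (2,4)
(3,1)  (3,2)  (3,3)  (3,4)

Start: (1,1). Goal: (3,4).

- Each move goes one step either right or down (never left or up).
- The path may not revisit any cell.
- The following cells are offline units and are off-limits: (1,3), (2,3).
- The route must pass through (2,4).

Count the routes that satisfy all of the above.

A right/down-only route from (1,1) to (3,4) makes exactly 2 down-moves and 3 right-moves in some order.
With no other constraints that would be C(5,2) = 10 routes.
Split at (2,4) and multiply the segment counts (each segment already excludes blocked cells): (1,1)→(2,4): 0; (2,4)→(3,4): 1; product = 0.
No route satisfies every constraint, so the count is 0.

0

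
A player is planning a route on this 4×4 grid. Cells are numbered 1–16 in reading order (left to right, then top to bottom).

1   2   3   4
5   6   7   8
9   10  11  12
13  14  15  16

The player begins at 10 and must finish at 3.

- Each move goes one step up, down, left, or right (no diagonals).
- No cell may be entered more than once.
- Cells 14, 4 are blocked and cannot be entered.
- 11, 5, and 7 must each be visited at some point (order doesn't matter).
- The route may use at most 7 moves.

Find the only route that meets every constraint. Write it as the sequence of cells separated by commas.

10, 11, 7, 6, 5, 1, 2, 3

The 7-move cap with required stops at 11, 5, 7 leaves no slack for detours.
Route from 10: right 1 to 11, up 1 to 7, left 2 to 5, up 1 to 1, right 2 to 3 — 7 moves in all.
Check: all required cells visited; 7 ≤ 7 moves.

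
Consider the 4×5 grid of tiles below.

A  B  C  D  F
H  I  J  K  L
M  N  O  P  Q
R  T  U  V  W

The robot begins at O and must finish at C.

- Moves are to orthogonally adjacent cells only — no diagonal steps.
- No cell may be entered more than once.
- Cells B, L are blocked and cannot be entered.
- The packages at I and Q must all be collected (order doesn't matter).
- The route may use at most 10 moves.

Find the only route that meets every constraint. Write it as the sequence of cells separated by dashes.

O - P - Q - W - V - U - T - N - I - J - C

Any route must reach I and Q and still end at C within 10 moves, so the order of the required stops is forced.
Route from O: 2× right (reaching Q), down to W, 3× left (reaching T), 2× up (reaching I), right to J, up to C — 10 moves in all.
Check: all required cells visited; 10 ≤ 10 moves.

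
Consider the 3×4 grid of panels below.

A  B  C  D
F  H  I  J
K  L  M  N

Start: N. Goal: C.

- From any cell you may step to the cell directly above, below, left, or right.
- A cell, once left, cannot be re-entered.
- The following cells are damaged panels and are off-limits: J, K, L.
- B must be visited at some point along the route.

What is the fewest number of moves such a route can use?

Any route passes through B somewhere between N and C. Summing Manhattan distances along the two legs (N → B → C) gives a lower bound of 4 + 1 = 5 moves.
A route of 5 moves achieves this: N → M → I → H → B → C.
Since 5 matches the lower bound, it is optimal.

5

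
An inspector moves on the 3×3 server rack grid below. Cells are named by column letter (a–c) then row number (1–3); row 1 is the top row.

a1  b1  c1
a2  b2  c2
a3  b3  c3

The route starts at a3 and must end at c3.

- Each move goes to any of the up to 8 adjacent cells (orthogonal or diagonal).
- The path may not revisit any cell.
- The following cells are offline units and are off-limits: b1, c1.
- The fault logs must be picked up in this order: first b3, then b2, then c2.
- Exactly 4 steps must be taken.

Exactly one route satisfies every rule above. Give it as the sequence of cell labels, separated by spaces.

The waypoints must appear in the order b3, b2, c2, with no cell reused.
Route from a3: right to b3, up to b2, right to c2, down to c3 — 4 moves in all.
Check: order respected (b3 at step 1, b2 at step 2, c2 at step 3); 4 moves as required.

a3 b3 b2 c2 c3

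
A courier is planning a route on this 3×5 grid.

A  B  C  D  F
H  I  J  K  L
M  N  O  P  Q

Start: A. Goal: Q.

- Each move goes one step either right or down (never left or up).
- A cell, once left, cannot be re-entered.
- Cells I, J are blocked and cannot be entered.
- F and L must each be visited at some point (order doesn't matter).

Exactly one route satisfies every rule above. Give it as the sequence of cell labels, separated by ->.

A -> B -> C -> D -> F -> L -> Q

Moves only go right or down, so the column and row indices never decrease.
Route from A: 4× right (reaching F), 2× down (reaching Q) — 6 moves in all.
Check: all required cells visited.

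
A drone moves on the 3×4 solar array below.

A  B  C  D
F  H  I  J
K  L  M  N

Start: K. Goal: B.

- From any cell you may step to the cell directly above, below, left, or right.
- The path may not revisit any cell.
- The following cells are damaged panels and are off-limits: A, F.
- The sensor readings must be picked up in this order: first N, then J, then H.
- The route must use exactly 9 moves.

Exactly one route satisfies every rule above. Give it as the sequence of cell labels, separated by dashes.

K - L - M - N - J - D - C - I - H - B

The waypoints must appear in the order N, J, H, with no cell reused.
Route from K: right 3 to N, up 2 to D, left 1 to C, down 1 to I, left 1 to H, up 1 to B — 9 moves in all.
Check: order respected (N at step 3, J at step 4, H at step 8); 9 moves as required.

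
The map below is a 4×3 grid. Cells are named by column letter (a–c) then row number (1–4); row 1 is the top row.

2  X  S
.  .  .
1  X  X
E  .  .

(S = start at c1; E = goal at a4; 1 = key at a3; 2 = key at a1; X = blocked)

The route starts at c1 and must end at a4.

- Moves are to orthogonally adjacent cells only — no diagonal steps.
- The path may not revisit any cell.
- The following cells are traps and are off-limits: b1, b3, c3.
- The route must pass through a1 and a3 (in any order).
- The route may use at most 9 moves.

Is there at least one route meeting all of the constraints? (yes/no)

no

a1 must be visited but has only one open neighbour (a2), and it is neither the start nor the goal — the route would have to enter and leave through a2, re-entering it.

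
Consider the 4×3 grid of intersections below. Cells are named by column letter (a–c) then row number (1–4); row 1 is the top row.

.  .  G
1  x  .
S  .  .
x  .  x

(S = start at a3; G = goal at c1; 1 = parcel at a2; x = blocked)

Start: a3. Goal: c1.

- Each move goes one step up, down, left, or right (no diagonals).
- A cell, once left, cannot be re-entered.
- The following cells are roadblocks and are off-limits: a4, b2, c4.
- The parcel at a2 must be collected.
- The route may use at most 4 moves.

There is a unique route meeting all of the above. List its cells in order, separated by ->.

The 4-move cap with required stops at a2 leaves no slack for detours.
Route from a3: up 2 to a1, right 2 to c1 — 4 moves in all.
Check: all required cells visited; 4 ≤ 4 moves.

a3 -> a2 -> a1 -> b1 -> c1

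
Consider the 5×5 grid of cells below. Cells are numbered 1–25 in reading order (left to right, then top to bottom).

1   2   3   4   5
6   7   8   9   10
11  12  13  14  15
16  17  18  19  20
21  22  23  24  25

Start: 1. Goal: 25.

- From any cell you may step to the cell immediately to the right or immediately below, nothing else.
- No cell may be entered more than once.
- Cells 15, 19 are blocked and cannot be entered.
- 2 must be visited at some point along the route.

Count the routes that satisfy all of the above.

A right/down-only route from 1 to 25 makes exactly 4 down-moves and 4 right-moves in some order.
With no other constraints that would be C(8,4) = 70 routes.
Split at 2 and multiply the segment counts (each segment already excludes blocked cells): 1→2: 1; 2→25: 5; product = 5.
That gives 5 routes.

5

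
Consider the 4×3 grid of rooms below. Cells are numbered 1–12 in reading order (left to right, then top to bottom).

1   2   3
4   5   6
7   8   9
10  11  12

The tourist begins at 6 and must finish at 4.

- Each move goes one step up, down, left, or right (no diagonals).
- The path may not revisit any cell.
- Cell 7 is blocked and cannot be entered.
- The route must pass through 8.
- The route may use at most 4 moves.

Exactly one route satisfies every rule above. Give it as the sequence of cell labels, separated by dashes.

The 4-move cap with required stops at 8 leaves no slack for detours.
Route from 6: down to 9, left to 8, up to 5, left to 4 — 4 moves in all.
Check: all required cells visited; 4 ≤ 4 moves.

6 - 9 - 8 - 5 - 4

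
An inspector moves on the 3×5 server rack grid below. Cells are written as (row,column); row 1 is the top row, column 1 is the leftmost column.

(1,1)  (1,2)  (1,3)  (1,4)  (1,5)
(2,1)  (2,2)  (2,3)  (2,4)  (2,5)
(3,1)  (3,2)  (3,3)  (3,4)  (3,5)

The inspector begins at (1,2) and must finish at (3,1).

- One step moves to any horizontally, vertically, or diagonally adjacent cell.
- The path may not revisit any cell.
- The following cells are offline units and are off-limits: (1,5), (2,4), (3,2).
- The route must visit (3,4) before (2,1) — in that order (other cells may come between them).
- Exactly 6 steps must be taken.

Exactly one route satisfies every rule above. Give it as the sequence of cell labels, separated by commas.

The waypoints must appear in the order (3,4), (2,1), with no cell reused.
Route from (1,2): down-right 2 to (3,4), left 1 to (3,3), up-left 1 to (2,2), left 1 to (2,1), down 1 to (3,1) — 6 moves in all.
Check: order respected ((3,4) at step 2, (2,1) at step 5); 6 moves as required.

(1,2), (2,3), (3,4), (3,3), (2,2), (2,1), (3,1)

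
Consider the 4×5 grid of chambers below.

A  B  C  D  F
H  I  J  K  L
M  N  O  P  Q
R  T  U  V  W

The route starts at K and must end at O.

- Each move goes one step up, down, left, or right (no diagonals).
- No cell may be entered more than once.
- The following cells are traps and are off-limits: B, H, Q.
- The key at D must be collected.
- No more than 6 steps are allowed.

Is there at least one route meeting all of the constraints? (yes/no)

yes

One route that works: K → D → C → J → O.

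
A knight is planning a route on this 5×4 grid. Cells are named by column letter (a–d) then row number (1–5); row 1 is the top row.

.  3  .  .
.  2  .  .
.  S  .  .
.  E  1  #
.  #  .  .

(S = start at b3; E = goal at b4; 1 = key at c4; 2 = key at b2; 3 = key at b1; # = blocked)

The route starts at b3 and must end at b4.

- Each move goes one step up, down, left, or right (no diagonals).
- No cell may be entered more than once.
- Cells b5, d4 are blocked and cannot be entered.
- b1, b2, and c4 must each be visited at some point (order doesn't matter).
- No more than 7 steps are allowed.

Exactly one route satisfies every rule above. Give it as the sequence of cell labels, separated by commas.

b3, b2, b1, c1, c2, c3, c4, b4

The budget equals the shortest possible length, so every move has to be on a shortest route through the required cells.
Route from b3: 2× up (reaching b1), right to c1, 3× down (reaching c4), left to b4 — 7 moves in all.
Check: all required cells visited; 7 ≤ 7 moves.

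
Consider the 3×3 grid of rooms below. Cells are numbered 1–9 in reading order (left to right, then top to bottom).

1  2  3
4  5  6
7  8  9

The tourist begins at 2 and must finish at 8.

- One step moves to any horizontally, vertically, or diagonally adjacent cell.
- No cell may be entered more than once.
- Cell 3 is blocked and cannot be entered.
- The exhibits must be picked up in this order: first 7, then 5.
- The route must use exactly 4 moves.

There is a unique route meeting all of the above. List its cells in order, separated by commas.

2, 4, 7, 5, 8

The waypoints must appear in the order 7, 5, with no cell reused.
Route from 2: down-left to 4, down to 7, up-right to 5, down to 8 — 4 moves in all.
Check: order respected (7 at step 2, 5 at step 3); 4 moves as required.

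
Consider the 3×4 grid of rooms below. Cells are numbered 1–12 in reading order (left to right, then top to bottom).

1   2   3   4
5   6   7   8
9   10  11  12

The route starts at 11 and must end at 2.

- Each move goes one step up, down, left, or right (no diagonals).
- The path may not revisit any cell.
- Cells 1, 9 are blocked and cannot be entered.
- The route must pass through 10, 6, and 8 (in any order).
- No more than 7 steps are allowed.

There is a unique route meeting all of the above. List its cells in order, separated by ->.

The budget equals the shortest possible length, so every move has to be on a shortest route through the required cells.
Route from 11: left 1 to 10, up 1 to 6, right 2 to 8, up 1 to 4, left 2 to 2 — 7 moves in all.
Check: all required cells visited; 7 ≤ 7 moves.

11 -> 10 -> 6 -> 7 -> 8 -> 4 -> 3 -> 2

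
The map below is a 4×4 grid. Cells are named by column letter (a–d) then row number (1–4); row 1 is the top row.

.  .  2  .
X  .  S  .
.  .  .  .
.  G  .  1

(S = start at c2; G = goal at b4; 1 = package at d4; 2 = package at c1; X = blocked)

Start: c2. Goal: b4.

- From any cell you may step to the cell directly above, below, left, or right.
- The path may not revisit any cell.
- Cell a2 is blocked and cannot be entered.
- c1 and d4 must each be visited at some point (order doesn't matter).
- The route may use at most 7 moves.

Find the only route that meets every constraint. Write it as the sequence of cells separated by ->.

The budget equals the shortest possible length, so every move has to be on a shortest route through the required cells.
Route from c2: up 1 to c1, right 1 to d1, down 3 to d4, left 2 to b4 — 7 moves in all.
Check: all required cells visited; 7 ≤ 7 moves.

c2 -> c1 -> d1 -> d2 -> d3 -> d4 -> c4 -> b4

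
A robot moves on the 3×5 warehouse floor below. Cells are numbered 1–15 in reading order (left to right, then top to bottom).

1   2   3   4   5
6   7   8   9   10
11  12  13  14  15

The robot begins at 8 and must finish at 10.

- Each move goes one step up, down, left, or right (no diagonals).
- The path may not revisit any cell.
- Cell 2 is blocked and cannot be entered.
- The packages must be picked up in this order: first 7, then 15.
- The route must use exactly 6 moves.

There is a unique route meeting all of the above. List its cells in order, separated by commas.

The waypoints must appear in the order 7, 15, with no cell reused.
Route from 8: left 1 to 7, down 1 to 12, right 3 to 15, up 1 to 10 — 6 moves in all.
Check: order respected (7 at step 1, 15 at step 5); 6 moves as required.

8, 7, 12, 13, 14, 15, 10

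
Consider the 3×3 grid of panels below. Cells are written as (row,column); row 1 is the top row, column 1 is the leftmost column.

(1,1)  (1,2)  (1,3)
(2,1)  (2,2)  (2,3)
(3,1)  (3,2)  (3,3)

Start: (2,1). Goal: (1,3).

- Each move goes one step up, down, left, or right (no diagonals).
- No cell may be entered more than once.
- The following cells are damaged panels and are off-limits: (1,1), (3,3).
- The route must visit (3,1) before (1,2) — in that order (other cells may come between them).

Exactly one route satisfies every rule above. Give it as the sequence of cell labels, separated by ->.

(2,1) -> (3,1) -> (3,2) -> (2,2) -> (1,2) -> (1,3)

The waypoints must appear in the order (3,1), (1,2), with no cell reused.
Route from (2,1): down 1 to (3,1), right 1 to (3,2), up 2 to (1,2), right 1 to (1,3) — 5 moves in all.
Check: order respected ((3,1) at step 1, (1,2) at step 4).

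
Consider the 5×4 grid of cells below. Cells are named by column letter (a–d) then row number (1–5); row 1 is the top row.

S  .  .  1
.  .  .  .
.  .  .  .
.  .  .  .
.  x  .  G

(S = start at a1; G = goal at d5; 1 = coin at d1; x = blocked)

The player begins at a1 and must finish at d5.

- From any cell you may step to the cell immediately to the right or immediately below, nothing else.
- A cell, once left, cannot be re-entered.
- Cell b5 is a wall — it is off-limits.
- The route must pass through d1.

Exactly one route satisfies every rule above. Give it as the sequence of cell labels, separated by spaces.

Moves only go right or down, so the column and row indices never decrease.
Route from a1: 3× right (reaching d1), 4× down (reaching d5) — 7 moves in all.
Check: all required cells visited.

a1 b1 c1 d1 d2 d3 d4 d5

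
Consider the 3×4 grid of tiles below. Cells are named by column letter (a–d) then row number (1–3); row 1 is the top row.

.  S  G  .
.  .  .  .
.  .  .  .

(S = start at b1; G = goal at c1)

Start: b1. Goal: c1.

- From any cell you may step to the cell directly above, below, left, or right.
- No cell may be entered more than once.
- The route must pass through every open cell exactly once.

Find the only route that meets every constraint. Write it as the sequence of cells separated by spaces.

b1 a1 a2 a3 b3 b2 c2 c3 d3 d2 d1 c1

Need to visit all 12 open cells exactly once, starting at b1 and ending at c1.
Cell d3 has only two open neighbours (d2 and c3), so the path must pass straight through it: one of those is the cell it's entered from and the other is where it exits.
Route from b1: left 1 to a1, down 2 to a3, right 1 to b3, up 1 to b2, right 1 to c2, down 1 to c3, right 1 to d3, up 2 to d1, left 1 to c1 — 11 moves in all.
Check: all 12 open cells covered.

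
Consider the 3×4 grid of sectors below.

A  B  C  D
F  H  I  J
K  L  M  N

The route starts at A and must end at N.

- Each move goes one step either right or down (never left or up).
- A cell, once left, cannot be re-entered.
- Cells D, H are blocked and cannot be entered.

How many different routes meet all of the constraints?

3

A right/down-only route from A to N makes exactly 2 down-moves and 3 right-moves in some order.
With no other constraints that would be C(5,2) = 10 routes.
Subtract routes through each blocked cell (inclusion–exclusion for overlaps): − through D: 1 − through H: 6 → 3.
That gives 3 routes.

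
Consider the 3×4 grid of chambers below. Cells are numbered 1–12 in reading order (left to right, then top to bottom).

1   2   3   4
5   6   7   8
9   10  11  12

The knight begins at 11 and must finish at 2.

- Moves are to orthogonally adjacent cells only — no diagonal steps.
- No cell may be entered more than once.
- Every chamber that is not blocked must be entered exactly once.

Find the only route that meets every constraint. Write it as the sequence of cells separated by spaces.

11 12 8 4 3 7 6 10 9 5 1 2

Need to visit all 12 open cells exactly once, starting at 11 and ending at 2.
Route from 11: right 1 to 12, up 2 to 4, left 1 to 3, down 1 to 7, left 1 to 6, down 1 to 10, left 1 to 9, up 2 to 1, right 1 to 2 — 11 moves in all.
Check: all 12 open cells covered.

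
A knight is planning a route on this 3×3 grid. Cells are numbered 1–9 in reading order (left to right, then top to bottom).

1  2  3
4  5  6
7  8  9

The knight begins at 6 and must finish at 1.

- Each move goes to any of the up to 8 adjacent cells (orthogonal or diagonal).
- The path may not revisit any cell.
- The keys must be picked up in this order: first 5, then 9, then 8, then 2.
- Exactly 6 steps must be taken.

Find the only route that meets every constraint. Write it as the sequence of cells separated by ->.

6 -> 5 -> 9 -> 8 -> 4 -> 2 -> 1

The waypoints must appear in the order 5, 9, 8, 2, with no cell reused.
Route from 6: left to 5, down-right to 9, left to 8, up-left to 4, up-right to 2, left to 1 — 6 moves in all.
Check: order respected (5 at step 1, 9 at step 2, 8 at step 3, 2 at step 5); 6 moves as required.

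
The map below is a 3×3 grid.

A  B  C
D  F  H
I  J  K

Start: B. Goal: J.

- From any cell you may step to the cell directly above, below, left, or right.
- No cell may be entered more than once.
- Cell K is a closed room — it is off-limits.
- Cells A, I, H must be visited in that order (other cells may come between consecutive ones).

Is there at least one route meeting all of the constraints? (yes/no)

no

Even ignoring the required order, no revisit-free route from B to J manages to pass through all of A, I, and H: branching out from B, every path either misses one of them or, having collected them, can no longer reach J without re-entering a cell.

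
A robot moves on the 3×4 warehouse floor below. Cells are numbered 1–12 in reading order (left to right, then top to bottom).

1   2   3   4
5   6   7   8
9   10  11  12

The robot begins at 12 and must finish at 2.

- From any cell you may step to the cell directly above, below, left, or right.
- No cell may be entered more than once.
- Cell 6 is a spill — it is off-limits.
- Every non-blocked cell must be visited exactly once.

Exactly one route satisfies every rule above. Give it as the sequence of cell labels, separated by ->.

12 -> 8 -> 4 -> 3 -> 7 -> 11 -> 10 -> 9 -> 5 -> 1 -> 2

Need to visit all 11 open cells exactly once, starting at 12 and ending at 2.
Cell 10 has only two open neighbours (9 and 11), so the path must pass straight through it: one of those is the cell it's entered from and the other is where it exits.
Route from 12: up 2 to 4, left 1 to 3, down 2 to 11, left 2 to 9, up 2 to 1, right 1 to 2 — 10 moves in all.
Check: all 11 open cells covered.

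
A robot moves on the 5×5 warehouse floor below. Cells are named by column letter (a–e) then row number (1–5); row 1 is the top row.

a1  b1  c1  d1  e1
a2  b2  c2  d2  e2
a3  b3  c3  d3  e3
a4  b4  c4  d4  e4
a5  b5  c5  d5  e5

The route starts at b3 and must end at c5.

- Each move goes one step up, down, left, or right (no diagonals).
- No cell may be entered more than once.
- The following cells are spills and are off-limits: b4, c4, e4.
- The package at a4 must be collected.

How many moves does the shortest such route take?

Any route passes through a4 somewhere between b3 and c5. Summing Manhattan distances along the two legs (b3 → a4 → c5) gives a lower bound of 2 + 3 = 5 moves.
A route of 5 moves achieves this: b3 → a3 → a4 → a5 → b5 → c5.
Since 5 matches the lower bound, it is optimal.

5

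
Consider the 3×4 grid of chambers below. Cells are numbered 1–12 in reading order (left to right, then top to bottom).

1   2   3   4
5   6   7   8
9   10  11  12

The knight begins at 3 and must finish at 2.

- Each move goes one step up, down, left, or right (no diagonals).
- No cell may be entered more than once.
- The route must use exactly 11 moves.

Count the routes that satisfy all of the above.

Need simple routes of exactly 11 moves from 3 to 2 (Manhattan distance 1, so 5 moves are spent on a detour and 5 undoing it).
Enumerating: 3 4 8 12 11 7 6 10 9 5 1 2.
That gives 1 route.

1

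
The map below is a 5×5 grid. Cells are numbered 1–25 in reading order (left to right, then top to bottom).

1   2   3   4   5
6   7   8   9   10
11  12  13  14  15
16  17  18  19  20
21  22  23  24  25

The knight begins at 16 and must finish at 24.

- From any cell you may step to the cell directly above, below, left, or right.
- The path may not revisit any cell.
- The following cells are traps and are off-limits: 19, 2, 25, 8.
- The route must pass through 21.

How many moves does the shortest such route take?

Any route passes through 21 somewhere between 16 and 24. Summing Manhattan distances along the two legs (16 → 21 → 24) gives a lower bound of 1 + 3 = 4 moves.
A route of 4 moves achieves this: 16 → 21 → 22 → 23 → 24.
Since 4 matches the lower bound, it is optimal.

4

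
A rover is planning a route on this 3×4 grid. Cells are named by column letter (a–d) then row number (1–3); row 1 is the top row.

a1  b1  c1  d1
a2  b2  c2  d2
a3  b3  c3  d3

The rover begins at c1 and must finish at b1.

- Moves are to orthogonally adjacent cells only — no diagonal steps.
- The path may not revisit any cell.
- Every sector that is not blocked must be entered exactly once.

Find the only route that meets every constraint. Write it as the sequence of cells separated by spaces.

Need to visit all 12 open cells exactly once, starting at c1 and ending at b1.
Cell d3 has only two open neighbours (d2 and c3), so the path must pass straight through it: one of those is the cell it's entered from and the other is where it exits.
Route from c1: right 1 to d1, down 2 to d3, left 1 to c3, up 1 to c2, left 1 to b2, down 1 to b3, left 1 to a3, up 2 to a1, right 1 to b1 — 11 moves in all.
Check: all 12 open cells covered.

c1 d1 d2 d3 c3 c2 b2 b3 a3 a2 a1 b1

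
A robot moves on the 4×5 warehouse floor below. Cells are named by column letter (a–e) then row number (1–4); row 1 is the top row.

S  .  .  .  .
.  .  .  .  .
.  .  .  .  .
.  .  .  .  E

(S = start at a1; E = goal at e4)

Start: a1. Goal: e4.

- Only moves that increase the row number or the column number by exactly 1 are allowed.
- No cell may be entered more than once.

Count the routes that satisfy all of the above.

A right/down-only route from a1 to e4 makes exactly 3 down-moves and 4 right-moves in some order.
With no other constraints that would be C(7,3) = 35 routes.
That gives 35 routes.

35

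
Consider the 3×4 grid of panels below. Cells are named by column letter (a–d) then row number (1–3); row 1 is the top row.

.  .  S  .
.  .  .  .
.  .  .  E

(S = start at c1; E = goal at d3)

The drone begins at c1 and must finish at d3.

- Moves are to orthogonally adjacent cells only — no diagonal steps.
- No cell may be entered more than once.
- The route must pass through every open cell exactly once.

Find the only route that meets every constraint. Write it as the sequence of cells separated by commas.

c1, d1, d2, c2, b2, b1, a1, a2, a3, b3, c3, d3

Need to visit all 12 open cells exactly once, starting at c1 and ending at d3.
Route from c1: right to d1, down to d2, 2× left (reaching b2), up to b1, left to a1, 2× down (reaching a3), 3× right (reaching d3) — 11 moves in all.
Check: all 12 open cells covered.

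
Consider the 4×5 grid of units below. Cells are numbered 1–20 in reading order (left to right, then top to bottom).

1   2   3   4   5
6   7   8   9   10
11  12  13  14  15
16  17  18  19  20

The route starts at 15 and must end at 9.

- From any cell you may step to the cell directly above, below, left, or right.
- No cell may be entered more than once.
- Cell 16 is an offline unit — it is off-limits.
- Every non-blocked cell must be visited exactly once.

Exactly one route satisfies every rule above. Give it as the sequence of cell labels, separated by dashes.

Need to visit all 19 open cells exactly once, starting at 15 and ending at 9.
Cell 11 has only two open neighbours (6 and 12), so the path must pass straight through it: one of those is the cell it's entered from and the other is where it exits.
Route from 15: down 1 to 20, left 1 to 19, up 1 to 14, left 1 to 13, down 1 to 18, left 1 to 17, up 1 to 12, left 1 to 11, up 2 to 1, right 1 to 2, down 1 to 7, right 1 to 8, up 1 to 3, right 2 to 5, down 1 to 10, left 1 to 9 — 18 moves in all.
Check: all 19 open cells covered.

15 - 20 - 19 - 14 - 13 - 18 - 17 - 12 - 11 - 6 - 1 - 2 - 7 - 8 - 3 - 4 - 5 - 10 - 9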